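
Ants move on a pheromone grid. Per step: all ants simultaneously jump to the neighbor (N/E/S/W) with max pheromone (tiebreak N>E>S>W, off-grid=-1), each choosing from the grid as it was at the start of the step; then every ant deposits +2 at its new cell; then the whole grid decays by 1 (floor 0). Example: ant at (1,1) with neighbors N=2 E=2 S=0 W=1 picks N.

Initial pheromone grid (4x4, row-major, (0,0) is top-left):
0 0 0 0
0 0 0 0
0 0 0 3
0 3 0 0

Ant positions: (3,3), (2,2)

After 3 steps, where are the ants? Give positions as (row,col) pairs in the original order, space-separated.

Step 1: ant0:(3,3)->N->(2,3) | ant1:(2,2)->E->(2,3)
  grid max=6 at (2,3)
Step 2: ant0:(2,3)->N->(1,3) | ant1:(2,3)->N->(1,3)
  grid max=5 at (2,3)
Step 3: ant0:(1,3)->S->(2,3) | ant1:(1,3)->S->(2,3)
  grid max=8 at (2,3)

(2,3) (2,3)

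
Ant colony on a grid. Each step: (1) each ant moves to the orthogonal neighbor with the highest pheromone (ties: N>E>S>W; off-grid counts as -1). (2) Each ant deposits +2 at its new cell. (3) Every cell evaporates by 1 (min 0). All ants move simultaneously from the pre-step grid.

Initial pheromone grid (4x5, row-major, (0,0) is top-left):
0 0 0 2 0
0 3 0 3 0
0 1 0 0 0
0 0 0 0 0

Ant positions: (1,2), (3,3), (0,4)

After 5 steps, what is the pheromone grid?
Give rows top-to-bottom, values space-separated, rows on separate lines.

After step 1: ants at (1,3),(2,3),(0,3)
  0 0 0 3 0
  0 2 0 4 0
  0 0 0 1 0
  0 0 0 0 0
After step 2: ants at (0,3),(1,3),(1,3)
  0 0 0 4 0
  0 1 0 7 0
  0 0 0 0 0
  0 0 0 0 0
After step 3: ants at (1,3),(0,3),(0,3)
  0 0 0 7 0
  0 0 0 8 0
  0 0 0 0 0
  0 0 0 0 0
After step 4: ants at (0,3),(1,3),(1,3)
  0 0 0 8 0
  0 0 0 11 0
  0 0 0 0 0
  0 0 0 0 0
After step 5: ants at (1,3),(0,3),(0,3)
  0 0 0 11 0
  0 0 0 12 0
  0 0 0 0 0
  0 0 0 0 0

0 0 0 11 0
0 0 0 12 0
0 0 0 0 0
0 0 0 0 0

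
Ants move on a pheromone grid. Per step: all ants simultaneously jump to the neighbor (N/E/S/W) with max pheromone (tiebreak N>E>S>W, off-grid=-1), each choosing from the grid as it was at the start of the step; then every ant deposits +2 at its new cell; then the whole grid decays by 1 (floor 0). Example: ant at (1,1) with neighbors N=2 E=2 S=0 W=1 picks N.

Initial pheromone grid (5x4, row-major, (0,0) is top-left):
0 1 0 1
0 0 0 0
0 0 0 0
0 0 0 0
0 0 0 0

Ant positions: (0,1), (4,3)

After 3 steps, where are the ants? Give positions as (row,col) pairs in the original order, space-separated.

Step 1: ant0:(0,1)->E->(0,2) | ant1:(4,3)->N->(3,3)
  grid max=1 at (0,2)
Step 2: ant0:(0,2)->E->(0,3) | ant1:(3,3)->N->(2,3)
  grid max=1 at (0,3)
Step 3: ant0:(0,3)->S->(1,3) | ant1:(2,3)->N->(1,3)
  grid max=3 at (1,3)

(1,3) (1,3)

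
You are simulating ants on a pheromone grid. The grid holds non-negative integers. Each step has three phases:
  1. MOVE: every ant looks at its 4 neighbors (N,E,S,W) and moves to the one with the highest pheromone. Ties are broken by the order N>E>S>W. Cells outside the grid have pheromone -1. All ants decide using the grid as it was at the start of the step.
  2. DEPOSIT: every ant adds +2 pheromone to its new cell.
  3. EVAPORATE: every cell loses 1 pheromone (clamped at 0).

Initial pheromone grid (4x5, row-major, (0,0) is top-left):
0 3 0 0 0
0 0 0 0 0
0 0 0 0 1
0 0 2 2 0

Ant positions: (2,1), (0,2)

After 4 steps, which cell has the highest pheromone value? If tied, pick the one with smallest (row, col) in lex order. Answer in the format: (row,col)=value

Answer: (0,1)=7

Derivation:
Step 1: ant0:(2,1)->N->(1,1) | ant1:(0,2)->W->(0,1)
  grid max=4 at (0,1)
Step 2: ant0:(1,1)->N->(0,1) | ant1:(0,1)->S->(1,1)
  grid max=5 at (0,1)
Step 3: ant0:(0,1)->S->(1,1) | ant1:(1,1)->N->(0,1)
  grid max=6 at (0,1)
Step 4: ant0:(1,1)->N->(0,1) | ant1:(0,1)->S->(1,1)
  grid max=7 at (0,1)
Final grid:
  0 7 0 0 0
  0 4 0 0 0
  0 0 0 0 0
  0 0 0 0 0
Max pheromone 7 at (0,1)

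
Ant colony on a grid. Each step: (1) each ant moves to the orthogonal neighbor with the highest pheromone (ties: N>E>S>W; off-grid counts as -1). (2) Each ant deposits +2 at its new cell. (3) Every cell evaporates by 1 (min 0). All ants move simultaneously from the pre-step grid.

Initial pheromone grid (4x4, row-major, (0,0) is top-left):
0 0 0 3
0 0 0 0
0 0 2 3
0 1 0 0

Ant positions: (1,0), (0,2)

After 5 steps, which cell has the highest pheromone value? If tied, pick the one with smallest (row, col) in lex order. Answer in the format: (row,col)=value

Step 1: ant0:(1,0)->N->(0,0) | ant1:(0,2)->E->(0,3)
  grid max=4 at (0,3)
Step 2: ant0:(0,0)->E->(0,1) | ant1:(0,3)->S->(1,3)
  grid max=3 at (0,3)
Step 3: ant0:(0,1)->E->(0,2) | ant1:(1,3)->N->(0,3)
  grid max=4 at (0,3)
Step 4: ant0:(0,2)->E->(0,3) | ant1:(0,3)->W->(0,2)
  grid max=5 at (0,3)
Step 5: ant0:(0,3)->W->(0,2) | ant1:(0,2)->E->(0,3)
  grid max=6 at (0,3)
Final grid:
  0 0 3 6
  0 0 0 0
  0 0 0 0
  0 0 0 0
Max pheromone 6 at (0,3)

Answer: (0,3)=6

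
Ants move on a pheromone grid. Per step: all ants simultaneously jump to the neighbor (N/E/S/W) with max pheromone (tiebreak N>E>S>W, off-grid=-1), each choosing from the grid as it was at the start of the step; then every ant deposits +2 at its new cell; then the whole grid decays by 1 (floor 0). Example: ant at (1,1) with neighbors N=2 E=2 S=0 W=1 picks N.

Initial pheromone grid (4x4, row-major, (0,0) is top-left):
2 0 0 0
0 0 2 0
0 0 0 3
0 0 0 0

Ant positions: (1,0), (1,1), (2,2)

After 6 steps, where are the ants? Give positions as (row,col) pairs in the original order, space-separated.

Step 1: ant0:(1,0)->N->(0,0) | ant1:(1,1)->E->(1,2) | ant2:(2,2)->E->(2,3)
  grid max=4 at (2,3)
Step 2: ant0:(0,0)->E->(0,1) | ant1:(1,2)->N->(0,2) | ant2:(2,3)->N->(1,3)
  grid max=3 at (2,3)
Step 3: ant0:(0,1)->W->(0,0) | ant1:(0,2)->S->(1,2) | ant2:(1,3)->S->(2,3)
  grid max=4 at (2,3)
Step 4: ant0:(0,0)->E->(0,1) | ant1:(1,2)->N->(0,2) | ant2:(2,3)->N->(1,3)
  grid max=3 at (2,3)
Step 5: ant0:(0,1)->W->(0,0) | ant1:(0,2)->S->(1,2) | ant2:(1,3)->S->(2,3)
  grid max=4 at (2,3)
Step 6: ant0:(0,0)->E->(0,1) | ant1:(1,2)->N->(0,2) | ant2:(2,3)->N->(1,3)
  grid max=3 at (2,3)

(0,1) (0,2) (1,3)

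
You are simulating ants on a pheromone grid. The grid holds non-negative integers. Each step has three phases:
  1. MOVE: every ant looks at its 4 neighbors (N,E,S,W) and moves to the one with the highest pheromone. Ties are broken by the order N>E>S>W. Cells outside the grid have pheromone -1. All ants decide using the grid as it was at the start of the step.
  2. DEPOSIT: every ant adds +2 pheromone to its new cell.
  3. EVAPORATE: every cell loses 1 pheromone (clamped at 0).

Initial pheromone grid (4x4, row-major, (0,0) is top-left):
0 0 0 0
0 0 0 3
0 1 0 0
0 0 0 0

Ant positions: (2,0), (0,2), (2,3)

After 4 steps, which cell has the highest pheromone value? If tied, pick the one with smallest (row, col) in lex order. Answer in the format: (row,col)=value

Step 1: ant0:(2,0)->E->(2,1) | ant1:(0,2)->E->(0,3) | ant2:(2,3)->N->(1,3)
  grid max=4 at (1,3)
Step 2: ant0:(2,1)->N->(1,1) | ant1:(0,3)->S->(1,3) | ant2:(1,3)->N->(0,3)
  grid max=5 at (1,3)
Step 3: ant0:(1,1)->S->(2,1) | ant1:(1,3)->N->(0,3) | ant2:(0,3)->S->(1,3)
  grid max=6 at (1,3)
Step 4: ant0:(2,1)->N->(1,1) | ant1:(0,3)->S->(1,3) | ant2:(1,3)->N->(0,3)
  grid max=7 at (1,3)
Final grid:
  0 0 0 4
  0 1 0 7
  0 1 0 0
  0 0 0 0
Max pheromone 7 at (1,3)

Answer: (1,3)=7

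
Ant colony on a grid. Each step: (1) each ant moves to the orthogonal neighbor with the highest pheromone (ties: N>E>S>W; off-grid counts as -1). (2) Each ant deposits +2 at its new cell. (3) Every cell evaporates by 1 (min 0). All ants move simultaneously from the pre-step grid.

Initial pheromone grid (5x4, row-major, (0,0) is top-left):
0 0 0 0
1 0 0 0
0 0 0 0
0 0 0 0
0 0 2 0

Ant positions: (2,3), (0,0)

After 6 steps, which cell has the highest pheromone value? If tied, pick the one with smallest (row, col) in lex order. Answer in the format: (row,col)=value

Answer: (0,0)=1

Derivation:
Step 1: ant0:(2,3)->N->(1,3) | ant1:(0,0)->S->(1,0)
  grid max=2 at (1,0)
Step 2: ant0:(1,3)->N->(0,3) | ant1:(1,0)->N->(0,0)
  grid max=1 at (0,0)
Step 3: ant0:(0,3)->S->(1,3) | ant1:(0,0)->S->(1,0)
  grid max=2 at (1,0)
Step 4: ant0:(1,3)->N->(0,3) | ant1:(1,0)->N->(0,0)
  grid max=1 at (0,0)
Step 5: ant0:(0,3)->S->(1,3) | ant1:(0,0)->S->(1,0)
  grid max=2 at (1,0)
Step 6: ant0:(1,3)->N->(0,3) | ant1:(1,0)->N->(0,0)
  grid max=1 at (0,0)
Final grid:
  1 0 0 1
  1 0 0 0
  0 0 0 0
  0 0 0 0
  0 0 0 0
Max pheromone 1 at (0,0)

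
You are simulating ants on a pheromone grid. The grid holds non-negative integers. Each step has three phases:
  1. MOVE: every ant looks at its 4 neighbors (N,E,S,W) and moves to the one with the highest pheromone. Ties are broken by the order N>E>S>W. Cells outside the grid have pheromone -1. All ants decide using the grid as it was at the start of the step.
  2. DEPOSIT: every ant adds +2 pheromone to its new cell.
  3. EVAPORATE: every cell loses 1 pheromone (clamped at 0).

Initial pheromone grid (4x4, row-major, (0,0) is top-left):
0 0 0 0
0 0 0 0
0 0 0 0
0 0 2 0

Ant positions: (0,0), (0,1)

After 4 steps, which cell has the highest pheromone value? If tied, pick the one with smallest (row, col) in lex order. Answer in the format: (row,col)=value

Answer: (0,1)=4

Derivation:
Step 1: ant0:(0,0)->E->(0,1) | ant1:(0,1)->E->(0,2)
  grid max=1 at (0,1)
Step 2: ant0:(0,1)->E->(0,2) | ant1:(0,2)->W->(0,1)
  grid max=2 at (0,1)
Step 3: ant0:(0,2)->W->(0,1) | ant1:(0,1)->E->(0,2)
  grid max=3 at (0,1)
Step 4: ant0:(0,1)->E->(0,2) | ant1:(0,2)->W->(0,1)
  grid max=4 at (0,1)
Final grid:
  0 4 4 0
  0 0 0 0
  0 0 0 0
  0 0 0 0
Max pheromone 4 at (0,1)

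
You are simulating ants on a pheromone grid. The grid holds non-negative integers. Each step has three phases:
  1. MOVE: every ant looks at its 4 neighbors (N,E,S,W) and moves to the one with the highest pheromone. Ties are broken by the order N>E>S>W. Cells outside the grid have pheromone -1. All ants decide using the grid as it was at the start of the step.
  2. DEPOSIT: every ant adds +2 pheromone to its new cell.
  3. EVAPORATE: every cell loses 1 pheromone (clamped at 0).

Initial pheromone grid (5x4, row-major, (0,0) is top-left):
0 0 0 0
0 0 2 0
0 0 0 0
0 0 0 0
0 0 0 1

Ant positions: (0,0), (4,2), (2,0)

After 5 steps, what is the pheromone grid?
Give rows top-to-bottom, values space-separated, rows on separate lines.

After step 1: ants at (0,1),(4,3),(1,0)
  0 1 0 0
  1 0 1 0
  0 0 0 0
  0 0 0 0
  0 0 0 2
After step 2: ants at (0,2),(3,3),(0,0)
  1 0 1 0
  0 0 0 0
  0 0 0 0
  0 0 0 1
  0 0 0 1
After step 3: ants at (0,3),(4,3),(0,1)
  0 1 0 1
  0 0 0 0
  0 0 0 0
  0 0 0 0
  0 0 0 2
After step 4: ants at (1,3),(3,3),(0,2)
  0 0 1 0
  0 0 0 1
  0 0 0 0
  0 0 0 1
  0 0 0 1
After step 5: ants at (0,3),(4,3),(0,3)
  0 0 0 3
  0 0 0 0
  0 0 0 0
  0 0 0 0
  0 0 0 2

0 0 0 3
0 0 0 0
0 0 0 0
0 0 0 0
0 0 0 2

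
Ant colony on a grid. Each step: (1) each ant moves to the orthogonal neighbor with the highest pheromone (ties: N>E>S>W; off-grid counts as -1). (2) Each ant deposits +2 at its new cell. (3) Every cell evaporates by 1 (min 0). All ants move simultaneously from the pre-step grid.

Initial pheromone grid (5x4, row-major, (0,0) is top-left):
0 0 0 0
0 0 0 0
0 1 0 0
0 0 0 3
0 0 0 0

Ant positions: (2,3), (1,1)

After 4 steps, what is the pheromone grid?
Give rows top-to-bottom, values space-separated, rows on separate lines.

After step 1: ants at (3,3),(2,1)
  0 0 0 0
  0 0 0 0
  0 2 0 0
  0 0 0 4
  0 0 0 0
After step 2: ants at (2,3),(1,1)
  0 0 0 0
  0 1 0 0
  0 1 0 1
  0 0 0 3
  0 0 0 0
After step 3: ants at (3,3),(2,1)
  0 0 0 0
  0 0 0 0
  0 2 0 0
  0 0 0 4
  0 0 0 0
After step 4: ants at (2,3),(1,1)
  0 0 0 0
  0 1 0 0
  0 1 0 1
  0 0 0 3
  0 0 0 0

0 0 0 0
0 1 0 0
0 1 0 1
0 0 0 3
0 0 0 0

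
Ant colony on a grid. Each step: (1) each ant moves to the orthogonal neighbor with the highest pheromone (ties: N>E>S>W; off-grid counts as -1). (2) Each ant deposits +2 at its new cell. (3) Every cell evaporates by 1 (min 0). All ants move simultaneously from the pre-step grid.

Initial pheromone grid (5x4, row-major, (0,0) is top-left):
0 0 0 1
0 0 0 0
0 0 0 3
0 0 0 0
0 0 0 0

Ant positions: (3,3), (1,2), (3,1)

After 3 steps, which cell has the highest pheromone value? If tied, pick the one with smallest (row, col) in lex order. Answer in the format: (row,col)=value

Step 1: ant0:(3,3)->N->(2,3) | ant1:(1,2)->N->(0,2) | ant2:(3,1)->N->(2,1)
  grid max=4 at (2,3)
Step 2: ant0:(2,3)->N->(1,3) | ant1:(0,2)->E->(0,3) | ant2:(2,1)->N->(1,1)
  grid max=3 at (2,3)
Step 3: ant0:(1,3)->S->(2,3) | ant1:(0,3)->S->(1,3) | ant2:(1,1)->N->(0,1)
  grid max=4 at (2,3)
Final grid:
  0 1 0 0
  0 0 0 2
  0 0 0 4
  0 0 0 0
  0 0 0 0
Max pheromone 4 at (2,3)

Answer: (2,3)=4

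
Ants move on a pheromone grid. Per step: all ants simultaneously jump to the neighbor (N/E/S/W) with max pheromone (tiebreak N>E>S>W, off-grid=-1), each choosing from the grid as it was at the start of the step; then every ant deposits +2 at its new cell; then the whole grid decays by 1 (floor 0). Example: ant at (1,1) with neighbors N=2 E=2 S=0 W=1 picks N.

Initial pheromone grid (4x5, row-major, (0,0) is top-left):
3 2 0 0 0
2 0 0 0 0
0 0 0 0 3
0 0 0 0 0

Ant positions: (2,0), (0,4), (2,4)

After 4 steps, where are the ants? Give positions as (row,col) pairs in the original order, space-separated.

Step 1: ant0:(2,0)->N->(1,0) | ant1:(0,4)->S->(1,4) | ant2:(2,4)->N->(1,4)
  grid max=3 at (1,0)
Step 2: ant0:(1,0)->N->(0,0) | ant1:(1,4)->S->(2,4) | ant2:(1,4)->S->(2,4)
  grid max=5 at (2,4)
Step 3: ant0:(0,0)->S->(1,0) | ant1:(2,4)->N->(1,4) | ant2:(2,4)->N->(1,4)
  grid max=5 at (1,4)
Step 4: ant0:(1,0)->N->(0,0) | ant1:(1,4)->S->(2,4) | ant2:(1,4)->S->(2,4)
  grid max=7 at (2,4)

(0,0) (2,4) (2,4)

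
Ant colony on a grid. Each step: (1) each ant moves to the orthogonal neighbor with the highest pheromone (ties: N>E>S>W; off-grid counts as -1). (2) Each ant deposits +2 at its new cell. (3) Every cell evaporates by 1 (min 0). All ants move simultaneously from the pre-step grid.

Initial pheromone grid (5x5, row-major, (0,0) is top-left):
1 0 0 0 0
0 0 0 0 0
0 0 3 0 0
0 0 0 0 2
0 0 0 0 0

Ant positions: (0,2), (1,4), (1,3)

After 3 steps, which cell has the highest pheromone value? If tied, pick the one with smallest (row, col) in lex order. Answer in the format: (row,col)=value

Step 1: ant0:(0,2)->E->(0,3) | ant1:(1,4)->N->(0,4) | ant2:(1,3)->N->(0,3)
  grid max=3 at (0,3)
Step 2: ant0:(0,3)->E->(0,4) | ant1:(0,4)->W->(0,3) | ant2:(0,3)->E->(0,4)
  grid max=4 at (0,3)
Step 3: ant0:(0,4)->W->(0,3) | ant1:(0,3)->E->(0,4) | ant2:(0,4)->W->(0,3)
  grid max=7 at (0,3)
Final grid:
  0 0 0 7 5
  0 0 0 0 0
  0 0 0 0 0
  0 0 0 0 0
  0 0 0 0 0
Max pheromone 7 at (0,3)

Answer: (0,3)=7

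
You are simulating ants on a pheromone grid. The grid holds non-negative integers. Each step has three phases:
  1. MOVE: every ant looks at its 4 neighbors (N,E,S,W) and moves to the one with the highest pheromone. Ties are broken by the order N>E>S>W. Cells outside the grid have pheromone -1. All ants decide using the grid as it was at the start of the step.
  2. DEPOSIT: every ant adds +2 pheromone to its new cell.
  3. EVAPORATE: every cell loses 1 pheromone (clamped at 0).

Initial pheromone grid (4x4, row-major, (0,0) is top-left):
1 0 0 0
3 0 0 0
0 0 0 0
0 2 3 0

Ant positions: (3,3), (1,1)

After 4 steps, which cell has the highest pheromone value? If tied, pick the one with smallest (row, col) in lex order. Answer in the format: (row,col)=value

Answer: (1,0)=3

Derivation:
Step 1: ant0:(3,3)->W->(3,2) | ant1:(1,1)->W->(1,0)
  grid max=4 at (1,0)
Step 2: ant0:(3,2)->W->(3,1) | ant1:(1,0)->N->(0,0)
  grid max=3 at (1,0)
Step 3: ant0:(3,1)->E->(3,2) | ant1:(0,0)->S->(1,0)
  grid max=4 at (1,0)
Step 4: ant0:(3,2)->W->(3,1) | ant1:(1,0)->N->(0,0)
  grid max=3 at (1,0)
Final grid:
  1 0 0 0
  3 0 0 0
  0 0 0 0
  0 2 3 0
Max pheromone 3 at (1,0)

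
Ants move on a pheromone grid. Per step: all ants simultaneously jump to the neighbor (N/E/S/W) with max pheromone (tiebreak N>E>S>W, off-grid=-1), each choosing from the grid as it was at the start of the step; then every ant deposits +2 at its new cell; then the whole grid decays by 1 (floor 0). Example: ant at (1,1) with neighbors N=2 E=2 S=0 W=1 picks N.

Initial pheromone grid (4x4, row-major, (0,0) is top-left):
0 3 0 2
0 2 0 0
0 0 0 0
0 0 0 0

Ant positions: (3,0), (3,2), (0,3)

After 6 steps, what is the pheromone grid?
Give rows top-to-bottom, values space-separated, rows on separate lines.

After step 1: ants at (2,0),(2,2),(1,3)
  0 2 0 1
  0 1 0 1
  1 0 1 0
  0 0 0 0
After step 2: ants at (1,0),(1,2),(0,3)
  0 1 0 2
  1 0 1 0
  0 0 0 0
  0 0 0 0
After step 3: ants at (0,0),(0,2),(1,3)
  1 0 1 1
  0 0 0 1
  0 0 0 0
  0 0 0 0
After step 4: ants at (0,1),(0,3),(0,3)
  0 1 0 4
  0 0 0 0
  0 0 0 0
  0 0 0 0
After step 5: ants at (0,2),(1,3),(1,3)
  0 0 1 3
  0 0 0 3
  0 0 0 0
  0 0 0 0
After step 6: ants at (0,3),(0,3),(0,3)
  0 0 0 8
  0 0 0 2
  0 0 0 0
  0 0 0 0

0 0 0 8
0 0 0 2
0 0 0 0
0 0 0 0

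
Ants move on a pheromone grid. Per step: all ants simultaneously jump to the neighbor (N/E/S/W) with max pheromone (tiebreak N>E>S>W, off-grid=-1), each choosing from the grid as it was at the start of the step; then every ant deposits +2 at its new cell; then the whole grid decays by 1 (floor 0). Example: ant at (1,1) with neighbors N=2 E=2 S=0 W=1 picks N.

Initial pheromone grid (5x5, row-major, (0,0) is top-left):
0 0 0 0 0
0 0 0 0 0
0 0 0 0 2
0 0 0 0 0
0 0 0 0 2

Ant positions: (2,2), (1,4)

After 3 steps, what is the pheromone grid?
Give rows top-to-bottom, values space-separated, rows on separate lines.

After step 1: ants at (1,2),(2,4)
  0 0 0 0 0
  0 0 1 0 0
  0 0 0 0 3
  0 0 0 0 0
  0 0 0 0 1
After step 2: ants at (0,2),(1,4)
  0 0 1 0 0
  0 0 0 0 1
  0 0 0 0 2
  0 0 0 0 0
  0 0 0 0 0
After step 3: ants at (0,3),(2,4)
  0 0 0 1 0
  0 0 0 0 0
  0 0 0 0 3
  0 0 0 0 0
  0 0 0 0 0

0 0 0 1 0
0 0 0 0 0
0 0 0 0 3
0 0 0 0 0
0 0 0 0 0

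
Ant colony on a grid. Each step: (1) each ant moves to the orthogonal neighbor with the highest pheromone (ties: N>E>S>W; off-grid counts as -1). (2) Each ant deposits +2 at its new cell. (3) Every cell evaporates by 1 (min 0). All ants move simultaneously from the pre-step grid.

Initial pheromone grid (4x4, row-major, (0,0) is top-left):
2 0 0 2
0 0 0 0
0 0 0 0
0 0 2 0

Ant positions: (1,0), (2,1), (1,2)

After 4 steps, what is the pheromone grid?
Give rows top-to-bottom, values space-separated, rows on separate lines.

After step 1: ants at (0,0),(1,1),(0,2)
  3 0 1 1
  0 1 0 0
  0 0 0 0
  0 0 1 0
After step 2: ants at (0,1),(0,1),(0,3)
  2 3 0 2
  0 0 0 0
  0 0 0 0
  0 0 0 0
After step 3: ants at (0,0),(0,0),(1,3)
  5 2 0 1
  0 0 0 1
  0 0 0 0
  0 0 0 0
After step 4: ants at (0,1),(0,1),(0,3)
  4 5 0 2
  0 0 0 0
  0 0 0 0
  0 0 0 0

4 5 0 2
0 0 0 0
0 0 0 0
0 0 0 0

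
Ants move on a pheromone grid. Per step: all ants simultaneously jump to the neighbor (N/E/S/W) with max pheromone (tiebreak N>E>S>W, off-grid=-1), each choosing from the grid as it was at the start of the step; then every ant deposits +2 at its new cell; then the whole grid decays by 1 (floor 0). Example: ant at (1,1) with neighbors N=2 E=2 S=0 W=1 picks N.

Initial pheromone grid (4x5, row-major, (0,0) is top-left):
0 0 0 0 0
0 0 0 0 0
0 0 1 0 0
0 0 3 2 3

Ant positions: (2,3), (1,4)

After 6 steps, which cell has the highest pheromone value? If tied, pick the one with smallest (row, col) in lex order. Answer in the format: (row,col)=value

Step 1: ant0:(2,3)->S->(3,3) | ant1:(1,4)->N->(0,4)
  grid max=3 at (3,3)
Step 2: ant0:(3,3)->E->(3,4) | ant1:(0,4)->S->(1,4)
  grid max=3 at (3,4)
Step 3: ant0:(3,4)->W->(3,3) | ant1:(1,4)->N->(0,4)
  grid max=3 at (3,3)
Step 4: ant0:(3,3)->E->(3,4) | ant1:(0,4)->S->(1,4)
  grid max=3 at (3,4)
Step 5: ant0:(3,4)->W->(3,3) | ant1:(1,4)->N->(0,4)
  grid max=3 at (3,3)
Step 6: ant0:(3,3)->E->(3,4) | ant1:(0,4)->S->(1,4)
  grid max=3 at (3,4)
Final grid:
  0 0 0 0 0
  0 0 0 0 1
  0 0 0 0 0
  0 0 0 2 3
Max pheromone 3 at (3,4)

Answer: (3,4)=3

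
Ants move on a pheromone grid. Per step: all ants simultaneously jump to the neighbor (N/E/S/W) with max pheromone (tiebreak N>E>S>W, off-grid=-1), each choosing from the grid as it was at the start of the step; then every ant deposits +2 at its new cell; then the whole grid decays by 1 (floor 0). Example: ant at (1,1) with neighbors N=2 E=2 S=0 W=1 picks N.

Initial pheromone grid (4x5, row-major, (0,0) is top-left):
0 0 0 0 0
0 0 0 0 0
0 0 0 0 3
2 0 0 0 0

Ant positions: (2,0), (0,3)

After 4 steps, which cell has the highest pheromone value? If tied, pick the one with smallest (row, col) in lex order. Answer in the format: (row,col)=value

Step 1: ant0:(2,0)->S->(3,0) | ant1:(0,3)->E->(0,4)
  grid max=3 at (3,0)
Step 2: ant0:(3,0)->N->(2,0) | ant1:(0,4)->S->(1,4)
  grid max=2 at (3,0)
Step 3: ant0:(2,0)->S->(3,0) | ant1:(1,4)->S->(2,4)
  grid max=3 at (3,0)
Step 4: ant0:(3,0)->N->(2,0) | ant1:(2,4)->N->(1,4)
  grid max=2 at (3,0)
Final grid:
  0 0 0 0 0
  0 0 0 0 1
  1 0 0 0 1
  2 0 0 0 0
Max pheromone 2 at (3,0)

Answer: (3,0)=2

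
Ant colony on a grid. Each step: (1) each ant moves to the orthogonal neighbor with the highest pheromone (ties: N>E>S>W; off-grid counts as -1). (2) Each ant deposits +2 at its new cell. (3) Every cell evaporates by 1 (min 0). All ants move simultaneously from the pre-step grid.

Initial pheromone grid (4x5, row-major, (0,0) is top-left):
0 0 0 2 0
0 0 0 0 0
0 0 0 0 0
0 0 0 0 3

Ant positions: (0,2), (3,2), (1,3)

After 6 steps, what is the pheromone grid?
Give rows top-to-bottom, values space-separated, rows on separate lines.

After step 1: ants at (0,3),(2,2),(0,3)
  0 0 0 5 0
  0 0 0 0 0
  0 0 1 0 0
  0 0 0 0 2
After step 2: ants at (0,4),(1,2),(0,4)
  0 0 0 4 3
  0 0 1 0 0
  0 0 0 0 0
  0 0 0 0 1
After step 3: ants at (0,3),(0,2),(0,3)
  0 0 1 7 2
  0 0 0 0 0
  0 0 0 0 0
  0 0 0 0 0
After step 4: ants at (0,4),(0,3),(0,4)
  0 0 0 8 5
  0 0 0 0 0
  0 0 0 0 0
  0 0 0 0 0
After step 5: ants at (0,3),(0,4),(0,3)
  0 0 0 11 6
  0 0 0 0 0
  0 0 0 0 0
  0 0 0 0 0
After step 6: ants at (0,4),(0,3),(0,4)
  0 0 0 12 9
  0 0 0 0 0
  0 0 0 0 0
  0 0 0 0 0

0 0 0 12 9
0 0 0 0 0
0 0 0 0 0
0 0 0 0 0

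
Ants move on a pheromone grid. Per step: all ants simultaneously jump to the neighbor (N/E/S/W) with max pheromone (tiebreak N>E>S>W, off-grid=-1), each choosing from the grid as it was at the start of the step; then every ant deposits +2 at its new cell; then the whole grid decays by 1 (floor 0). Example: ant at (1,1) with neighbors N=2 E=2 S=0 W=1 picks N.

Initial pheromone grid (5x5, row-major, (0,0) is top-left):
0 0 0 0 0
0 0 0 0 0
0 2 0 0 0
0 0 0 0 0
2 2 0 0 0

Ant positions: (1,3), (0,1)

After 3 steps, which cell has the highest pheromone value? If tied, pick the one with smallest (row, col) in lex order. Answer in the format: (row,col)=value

Answer: (0,2)=3

Derivation:
Step 1: ant0:(1,3)->N->(0,3) | ant1:(0,1)->E->(0,2)
  grid max=1 at (0,2)
Step 2: ant0:(0,3)->W->(0,2) | ant1:(0,2)->E->(0,3)
  grid max=2 at (0,2)
Step 3: ant0:(0,2)->E->(0,3) | ant1:(0,3)->W->(0,2)
  grid max=3 at (0,2)
Final grid:
  0 0 3 3 0
  0 0 0 0 0
  0 0 0 0 0
  0 0 0 0 0
  0 0 0 0 0
Max pheromone 3 at (0,2)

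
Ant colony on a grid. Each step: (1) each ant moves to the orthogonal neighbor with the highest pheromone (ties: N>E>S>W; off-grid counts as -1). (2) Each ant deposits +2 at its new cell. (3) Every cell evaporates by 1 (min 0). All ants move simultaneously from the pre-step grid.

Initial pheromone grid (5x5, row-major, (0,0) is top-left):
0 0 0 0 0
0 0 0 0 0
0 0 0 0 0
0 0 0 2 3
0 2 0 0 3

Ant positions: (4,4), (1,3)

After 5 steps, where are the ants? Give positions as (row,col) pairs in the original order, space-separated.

Step 1: ant0:(4,4)->N->(3,4) | ant1:(1,3)->N->(0,3)
  grid max=4 at (3,4)
Step 2: ant0:(3,4)->S->(4,4) | ant1:(0,3)->E->(0,4)
  grid max=3 at (3,4)
Step 3: ant0:(4,4)->N->(3,4) | ant1:(0,4)->S->(1,4)
  grid max=4 at (3,4)
Step 4: ant0:(3,4)->S->(4,4) | ant1:(1,4)->N->(0,4)
  grid max=3 at (3,4)
Step 5: ant0:(4,4)->N->(3,4) | ant1:(0,4)->S->(1,4)
  grid max=4 at (3,4)

(3,4) (1,4)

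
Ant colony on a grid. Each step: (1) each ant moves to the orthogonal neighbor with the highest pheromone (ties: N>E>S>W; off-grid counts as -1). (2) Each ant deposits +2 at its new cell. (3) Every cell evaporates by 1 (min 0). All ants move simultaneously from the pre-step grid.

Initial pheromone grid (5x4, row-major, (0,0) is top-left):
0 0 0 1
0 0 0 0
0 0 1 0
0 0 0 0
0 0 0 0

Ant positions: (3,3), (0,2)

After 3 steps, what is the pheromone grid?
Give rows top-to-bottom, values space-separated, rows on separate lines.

After step 1: ants at (2,3),(0,3)
  0 0 0 2
  0 0 0 0
  0 0 0 1
  0 0 0 0
  0 0 0 0
After step 2: ants at (1,3),(1,3)
  0 0 0 1
  0 0 0 3
  0 0 0 0
  0 0 0 0
  0 0 0 0
After step 3: ants at (0,3),(0,3)
  0 0 0 4
  0 0 0 2
  0 0 0 0
  0 0 0 0
  0 0 0 0

0 0 0 4
0 0 0 2
0 0 0 0
0 0 0 0
0 0 0 0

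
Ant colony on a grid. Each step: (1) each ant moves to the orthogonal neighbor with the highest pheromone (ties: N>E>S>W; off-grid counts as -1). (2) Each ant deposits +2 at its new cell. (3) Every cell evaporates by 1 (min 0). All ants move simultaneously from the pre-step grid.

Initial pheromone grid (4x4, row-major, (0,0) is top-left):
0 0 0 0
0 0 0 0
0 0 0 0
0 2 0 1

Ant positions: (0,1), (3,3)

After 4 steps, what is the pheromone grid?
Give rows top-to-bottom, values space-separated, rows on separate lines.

After step 1: ants at (0,2),(2,3)
  0 0 1 0
  0 0 0 0
  0 0 0 1
  0 1 0 0
After step 2: ants at (0,3),(1,3)
  0 0 0 1
  0 0 0 1
  0 0 0 0
  0 0 0 0
After step 3: ants at (1,3),(0,3)
  0 0 0 2
  0 0 0 2
  0 0 0 0
  0 0 0 0
After step 4: ants at (0,3),(1,3)
  0 0 0 3
  0 0 0 3
  0 0 0 0
  0 0 0 0

0 0 0 3
0 0 0 3
0 0 0 0
0 0 0 0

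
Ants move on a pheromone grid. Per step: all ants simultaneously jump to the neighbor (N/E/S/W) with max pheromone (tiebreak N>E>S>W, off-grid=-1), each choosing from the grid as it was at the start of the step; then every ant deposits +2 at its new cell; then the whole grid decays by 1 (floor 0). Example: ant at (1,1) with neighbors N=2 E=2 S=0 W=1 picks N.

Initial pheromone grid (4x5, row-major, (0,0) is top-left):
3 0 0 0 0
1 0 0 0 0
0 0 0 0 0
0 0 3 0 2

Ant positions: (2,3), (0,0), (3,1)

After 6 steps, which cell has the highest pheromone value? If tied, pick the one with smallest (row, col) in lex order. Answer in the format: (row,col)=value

Step 1: ant0:(2,3)->N->(1,3) | ant1:(0,0)->S->(1,0) | ant2:(3,1)->E->(3,2)
  grid max=4 at (3,2)
Step 2: ant0:(1,3)->N->(0,3) | ant1:(1,0)->N->(0,0) | ant2:(3,2)->N->(2,2)
  grid max=3 at (0,0)
Step 3: ant0:(0,3)->E->(0,4) | ant1:(0,0)->S->(1,0) | ant2:(2,2)->S->(3,2)
  grid max=4 at (3,2)
Step 4: ant0:(0,4)->S->(1,4) | ant1:(1,0)->N->(0,0) | ant2:(3,2)->N->(2,2)
  grid max=3 at (0,0)
Step 5: ant0:(1,4)->N->(0,4) | ant1:(0,0)->S->(1,0) | ant2:(2,2)->S->(3,2)
  grid max=4 at (3,2)
Step 6: ant0:(0,4)->S->(1,4) | ant1:(1,0)->N->(0,0) | ant2:(3,2)->N->(2,2)
  grid max=3 at (0,0)
Final grid:
  3 0 0 0 0
  1 0 0 0 1
  0 0 1 0 0
  0 0 3 0 0
Max pheromone 3 at (0,0)

Answer: (0,0)=3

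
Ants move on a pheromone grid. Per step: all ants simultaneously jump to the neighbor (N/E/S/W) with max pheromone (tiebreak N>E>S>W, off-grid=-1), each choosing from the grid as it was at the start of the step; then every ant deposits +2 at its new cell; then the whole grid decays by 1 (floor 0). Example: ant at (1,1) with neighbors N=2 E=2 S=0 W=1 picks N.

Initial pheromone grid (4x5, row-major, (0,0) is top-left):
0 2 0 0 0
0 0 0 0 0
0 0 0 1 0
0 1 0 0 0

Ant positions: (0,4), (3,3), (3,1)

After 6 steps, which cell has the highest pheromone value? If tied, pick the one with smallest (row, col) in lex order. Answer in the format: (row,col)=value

Answer: (0,4)=3

Derivation:
Step 1: ant0:(0,4)->S->(1,4) | ant1:(3,3)->N->(2,3) | ant2:(3,1)->N->(2,1)
  grid max=2 at (2,3)
Step 2: ant0:(1,4)->N->(0,4) | ant1:(2,3)->N->(1,3) | ant2:(2,1)->N->(1,1)
  grid max=1 at (0,4)
Step 3: ant0:(0,4)->S->(1,4) | ant1:(1,3)->S->(2,3) | ant2:(1,1)->N->(0,1)
  grid max=2 at (2,3)
Step 4: ant0:(1,4)->N->(0,4) | ant1:(2,3)->N->(1,3) | ant2:(0,1)->E->(0,2)
  grid max=1 at (0,2)
Step 5: ant0:(0,4)->S->(1,4) | ant1:(1,3)->S->(2,3) | ant2:(0,2)->E->(0,3)
  grid max=2 at (2,3)
Step 6: ant0:(1,4)->N->(0,4) | ant1:(2,3)->N->(1,3) | ant2:(0,3)->E->(0,4)
  grid max=3 at (0,4)
Final grid:
  0 0 0 0 3
  0 0 0 1 0
  0 0 0 1 0
  0 0 0 0 0
Max pheromone 3 at (0,4)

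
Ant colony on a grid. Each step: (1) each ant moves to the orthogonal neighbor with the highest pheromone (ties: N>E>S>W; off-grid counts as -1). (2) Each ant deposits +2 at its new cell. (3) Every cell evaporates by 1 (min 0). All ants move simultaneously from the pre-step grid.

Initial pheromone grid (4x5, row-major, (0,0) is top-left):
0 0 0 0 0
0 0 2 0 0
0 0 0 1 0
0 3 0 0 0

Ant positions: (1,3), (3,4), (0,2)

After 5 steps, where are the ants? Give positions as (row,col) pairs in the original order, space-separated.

Step 1: ant0:(1,3)->W->(1,2) | ant1:(3,4)->N->(2,4) | ant2:(0,2)->S->(1,2)
  grid max=5 at (1,2)
Step 2: ant0:(1,2)->N->(0,2) | ant1:(2,4)->N->(1,4) | ant2:(1,2)->N->(0,2)
  grid max=4 at (1,2)
Step 3: ant0:(0,2)->S->(1,2) | ant1:(1,4)->N->(0,4) | ant2:(0,2)->S->(1,2)
  grid max=7 at (1,2)
Step 4: ant0:(1,2)->N->(0,2) | ant1:(0,4)->S->(1,4) | ant2:(1,2)->N->(0,2)
  grid max=6 at (1,2)
Step 5: ant0:(0,2)->S->(1,2) | ant1:(1,4)->N->(0,4) | ant2:(0,2)->S->(1,2)
  grid max=9 at (1,2)

(1,2) (0,4) (1,2)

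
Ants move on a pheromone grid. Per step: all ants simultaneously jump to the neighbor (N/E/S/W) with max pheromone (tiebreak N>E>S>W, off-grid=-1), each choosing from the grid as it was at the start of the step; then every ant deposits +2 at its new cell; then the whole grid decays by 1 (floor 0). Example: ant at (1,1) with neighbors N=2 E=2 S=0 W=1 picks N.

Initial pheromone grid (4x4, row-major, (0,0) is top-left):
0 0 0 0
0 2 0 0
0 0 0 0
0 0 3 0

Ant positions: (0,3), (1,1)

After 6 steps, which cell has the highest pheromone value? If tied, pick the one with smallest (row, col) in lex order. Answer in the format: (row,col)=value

Step 1: ant0:(0,3)->S->(1,3) | ant1:(1,1)->N->(0,1)
  grid max=2 at (3,2)
Step 2: ant0:(1,3)->N->(0,3) | ant1:(0,1)->S->(1,1)
  grid max=2 at (1,1)
Step 3: ant0:(0,3)->S->(1,3) | ant1:(1,1)->N->(0,1)
  grid max=1 at (0,1)
Step 4: ant0:(1,3)->N->(0,3) | ant1:(0,1)->S->(1,1)
  grid max=2 at (1,1)
Step 5: ant0:(0,3)->S->(1,3) | ant1:(1,1)->N->(0,1)
  grid max=1 at (0,1)
Step 6: ant0:(1,3)->N->(0,3) | ant1:(0,1)->S->(1,1)
  grid max=2 at (1,1)
Final grid:
  0 0 0 1
  0 2 0 0
  0 0 0 0
  0 0 0 0
Max pheromone 2 at (1,1)

Answer: (1,1)=2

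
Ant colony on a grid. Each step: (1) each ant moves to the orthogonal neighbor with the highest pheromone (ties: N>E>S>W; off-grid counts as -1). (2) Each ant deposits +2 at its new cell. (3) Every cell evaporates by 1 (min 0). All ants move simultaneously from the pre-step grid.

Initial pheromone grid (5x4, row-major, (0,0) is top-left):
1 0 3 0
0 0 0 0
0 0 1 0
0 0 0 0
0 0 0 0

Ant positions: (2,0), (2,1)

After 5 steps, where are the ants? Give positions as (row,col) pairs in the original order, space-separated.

Step 1: ant0:(2,0)->N->(1,0) | ant1:(2,1)->E->(2,2)
  grid max=2 at (0,2)
Step 2: ant0:(1,0)->N->(0,0) | ant1:(2,2)->N->(1,2)
  grid max=1 at (0,0)
Step 3: ant0:(0,0)->E->(0,1) | ant1:(1,2)->N->(0,2)
  grid max=2 at (0,2)
Step 4: ant0:(0,1)->E->(0,2) | ant1:(0,2)->W->(0,1)
  grid max=3 at (0,2)
Step 5: ant0:(0,2)->W->(0,1) | ant1:(0,1)->E->(0,2)
  grid max=4 at (0,2)

(0,1) (0,2)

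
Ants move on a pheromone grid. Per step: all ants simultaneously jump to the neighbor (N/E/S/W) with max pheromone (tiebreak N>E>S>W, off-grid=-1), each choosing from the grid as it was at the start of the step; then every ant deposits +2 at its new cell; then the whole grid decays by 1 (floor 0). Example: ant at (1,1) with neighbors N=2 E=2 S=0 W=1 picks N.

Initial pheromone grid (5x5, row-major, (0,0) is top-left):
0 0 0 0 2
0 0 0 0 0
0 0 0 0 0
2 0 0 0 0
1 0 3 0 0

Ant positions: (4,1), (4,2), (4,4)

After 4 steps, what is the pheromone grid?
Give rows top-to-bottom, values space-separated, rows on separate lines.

After step 1: ants at (4,2),(3,2),(3,4)
  0 0 0 0 1
  0 0 0 0 0
  0 0 0 0 0
  1 0 1 0 1
  0 0 4 0 0
After step 2: ants at (3,2),(4,2),(2,4)
  0 0 0 0 0
  0 0 0 0 0
  0 0 0 0 1
  0 0 2 0 0
  0 0 5 0 0
After step 3: ants at (4,2),(3,2),(1,4)
  0 0 0 0 0
  0 0 0 0 1
  0 0 0 0 0
  0 0 3 0 0
  0 0 6 0 0
After step 4: ants at (3,2),(4,2),(0,4)
  0 0 0 0 1
  0 0 0 0 0
  0 0 0 0 0
  0 0 4 0 0
  0 0 7 0 0

0 0 0 0 1
0 0 0 0 0
0 0 0 0 0
0 0 4 0 0
0 0 7 0 0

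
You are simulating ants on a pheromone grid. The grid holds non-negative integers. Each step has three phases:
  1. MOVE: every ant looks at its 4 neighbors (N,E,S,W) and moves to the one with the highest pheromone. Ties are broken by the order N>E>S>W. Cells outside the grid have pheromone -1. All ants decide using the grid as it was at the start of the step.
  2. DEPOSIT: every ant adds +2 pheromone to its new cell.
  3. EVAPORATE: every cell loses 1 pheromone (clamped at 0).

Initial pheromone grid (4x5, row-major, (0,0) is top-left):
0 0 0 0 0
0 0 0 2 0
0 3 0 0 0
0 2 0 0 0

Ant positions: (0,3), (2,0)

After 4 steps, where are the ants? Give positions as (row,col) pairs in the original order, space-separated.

Step 1: ant0:(0,3)->S->(1,3) | ant1:(2,0)->E->(2,1)
  grid max=4 at (2,1)
Step 2: ant0:(1,3)->N->(0,3) | ant1:(2,1)->S->(3,1)
  grid max=3 at (2,1)
Step 3: ant0:(0,3)->S->(1,3) | ant1:(3,1)->N->(2,1)
  grid max=4 at (2,1)
Step 4: ant0:(1,3)->N->(0,3) | ant1:(2,1)->S->(3,1)
  grid max=3 at (2,1)

(0,3) (3,1)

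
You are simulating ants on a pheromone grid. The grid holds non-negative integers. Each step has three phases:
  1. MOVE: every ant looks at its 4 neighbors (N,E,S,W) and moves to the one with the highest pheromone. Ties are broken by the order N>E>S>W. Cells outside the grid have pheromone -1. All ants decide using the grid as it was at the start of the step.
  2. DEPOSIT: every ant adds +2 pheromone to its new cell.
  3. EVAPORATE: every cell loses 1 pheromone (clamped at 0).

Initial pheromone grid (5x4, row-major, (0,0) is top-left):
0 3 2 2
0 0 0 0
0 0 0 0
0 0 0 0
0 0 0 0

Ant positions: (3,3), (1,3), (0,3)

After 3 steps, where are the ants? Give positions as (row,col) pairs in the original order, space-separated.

Step 1: ant0:(3,3)->N->(2,3) | ant1:(1,3)->N->(0,3) | ant2:(0,3)->W->(0,2)
  grid max=3 at (0,2)
Step 2: ant0:(2,3)->N->(1,3) | ant1:(0,3)->W->(0,2) | ant2:(0,2)->E->(0,3)
  grid max=4 at (0,2)
Step 3: ant0:(1,3)->N->(0,3) | ant1:(0,2)->E->(0,3) | ant2:(0,3)->W->(0,2)
  grid max=7 at (0,3)

(0,3) (0,3) (0,2)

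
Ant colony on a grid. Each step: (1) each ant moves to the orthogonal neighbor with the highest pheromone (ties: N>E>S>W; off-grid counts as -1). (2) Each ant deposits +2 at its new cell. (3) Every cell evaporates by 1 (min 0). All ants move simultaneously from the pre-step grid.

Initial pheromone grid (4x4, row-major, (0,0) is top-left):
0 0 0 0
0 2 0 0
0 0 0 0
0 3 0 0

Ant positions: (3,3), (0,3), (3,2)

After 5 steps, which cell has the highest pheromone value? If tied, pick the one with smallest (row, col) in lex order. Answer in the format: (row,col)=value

Answer: (1,3)=5

Derivation:
Step 1: ant0:(3,3)->N->(2,3) | ant1:(0,3)->S->(1,3) | ant2:(3,2)->W->(3,1)
  grid max=4 at (3,1)
Step 2: ant0:(2,3)->N->(1,3) | ant1:(1,3)->S->(2,3) | ant2:(3,1)->N->(2,1)
  grid max=3 at (3,1)
Step 3: ant0:(1,3)->S->(2,3) | ant1:(2,3)->N->(1,3) | ant2:(2,1)->S->(3,1)
  grid max=4 at (3,1)
Step 4: ant0:(2,3)->N->(1,3) | ant1:(1,3)->S->(2,3) | ant2:(3,1)->N->(2,1)
  grid max=4 at (1,3)
Step 5: ant0:(1,3)->S->(2,3) | ant1:(2,3)->N->(1,3) | ant2:(2,1)->S->(3,1)
  grid max=5 at (1,3)
Final grid:
  0 0 0 0
  0 0 0 5
  0 0 0 5
  0 4 0 0
Max pheromone 5 at (1,3)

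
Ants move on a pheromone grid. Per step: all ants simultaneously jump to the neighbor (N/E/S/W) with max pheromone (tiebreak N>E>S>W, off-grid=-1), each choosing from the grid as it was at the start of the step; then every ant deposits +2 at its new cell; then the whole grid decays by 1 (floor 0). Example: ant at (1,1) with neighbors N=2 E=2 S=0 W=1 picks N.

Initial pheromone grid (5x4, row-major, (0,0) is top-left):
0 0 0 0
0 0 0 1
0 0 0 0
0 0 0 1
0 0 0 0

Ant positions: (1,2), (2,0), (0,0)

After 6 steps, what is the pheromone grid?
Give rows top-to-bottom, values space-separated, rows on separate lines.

After step 1: ants at (1,3),(1,0),(0,1)
  0 1 0 0
  1 0 0 2
  0 0 0 0
  0 0 0 0
  0 0 0 0
After step 2: ants at (0,3),(0,0),(0,2)
  1 0 1 1
  0 0 0 1
  0 0 0 0
  0 0 0 0
  0 0 0 0
After step 3: ants at (1,3),(0,1),(0,3)
  0 1 0 2
  0 0 0 2
  0 0 0 0
  0 0 0 0
  0 0 0 0
After step 4: ants at (0,3),(0,2),(1,3)
  0 0 1 3
  0 0 0 3
  0 0 0 0
  0 0 0 0
  0 0 0 0
After step 5: ants at (1,3),(0,3),(0,3)
  0 0 0 6
  0 0 0 4
  0 0 0 0
  0 0 0 0
  0 0 0 0
After step 6: ants at (0,3),(1,3),(1,3)
  0 0 0 7
  0 0 0 7
  0 0 0 0
  0 0 0 0
  0 0 0 0

0 0 0 7
0 0 0 7
0 0 0 0
0 0 0 0
0 0 0 0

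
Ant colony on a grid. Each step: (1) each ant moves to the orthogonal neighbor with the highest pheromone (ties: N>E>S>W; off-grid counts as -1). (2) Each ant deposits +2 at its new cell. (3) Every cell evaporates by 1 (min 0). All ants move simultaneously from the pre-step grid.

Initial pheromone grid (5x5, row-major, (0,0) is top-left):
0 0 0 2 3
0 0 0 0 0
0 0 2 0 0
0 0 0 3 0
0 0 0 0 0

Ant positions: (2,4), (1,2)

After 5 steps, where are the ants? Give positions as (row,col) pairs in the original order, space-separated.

Step 1: ant0:(2,4)->N->(1,4) | ant1:(1,2)->S->(2,2)
  grid max=3 at (2,2)
Step 2: ant0:(1,4)->N->(0,4) | ant1:(2,2)->N->(1,2)
  grid max=3 at (0,4)
Step 3: ant0:(0,4)->S->(1,4) | ant1:(1,2)->S->(2,2)
  grid max=3 at (2,2)
Step 4: ant0:(1,4)->N->(0,4) | ant1:(2,2)->N->(1,2)
  grid max=3 at (0,4)
Step 5: ant0:(0,4)->S->(1,4) | ant1:(1,2)->S->(2,2)
  grid max=3 at (2,2)

(1,4) (2,2)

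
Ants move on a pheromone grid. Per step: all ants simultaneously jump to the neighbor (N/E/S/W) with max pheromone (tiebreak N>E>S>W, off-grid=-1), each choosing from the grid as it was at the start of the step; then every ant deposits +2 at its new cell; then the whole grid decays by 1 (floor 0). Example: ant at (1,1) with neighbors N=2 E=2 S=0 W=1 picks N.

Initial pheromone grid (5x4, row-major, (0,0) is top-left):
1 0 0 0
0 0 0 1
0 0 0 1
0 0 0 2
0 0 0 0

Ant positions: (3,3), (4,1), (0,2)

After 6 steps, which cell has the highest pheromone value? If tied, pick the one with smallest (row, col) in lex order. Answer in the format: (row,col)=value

Step 1: ant0:(3,3)->N->(2,3) | ant1:(4,1)->N->(3,1) | ant2:(0,2)->E->(0,3)
  grid max=2 at (2,3)
Step 2: ant0:(2,3)->S->(3,3) | ant1:(3,1)->N->(2,1) | ant2:(0,3)->S->(1,3)
  grid max=2 at (3,3)
Step 3: ant0:(3,3)->N->(2,3) | ant1:(2,1)->N->(1,1) | ant2:(1,3)->S->(2,3)
  grid max=4 at (2,3)
Step 4: ant0:(2,3)->S->(3,3) | ant1:(1,1)->N->(0,1) | ant2:(2,3)->S->(3,3)
  grid max=4 at (3,3)
Step 5: ant0:(3,3)->N->(2,3) | ant1:(0,1)->E->(0,2) | ant2:(3,3)->N->(2,3)
  grid max=6 at (2,3)
Step 6: ant0:(2,3)->S->(3,3) | ant1:(0,2)->E->(0,3) | ant2:(2,3)->S->(3,3)
  grid max=6 at (3,3)
Final grid:
  0 0 0 1
  0 0 0 0
  0 0 0 5
  0 0 0 6
  0 0 0 0
Max pheromone 6 at (3,3)

Answer: (3,3)=6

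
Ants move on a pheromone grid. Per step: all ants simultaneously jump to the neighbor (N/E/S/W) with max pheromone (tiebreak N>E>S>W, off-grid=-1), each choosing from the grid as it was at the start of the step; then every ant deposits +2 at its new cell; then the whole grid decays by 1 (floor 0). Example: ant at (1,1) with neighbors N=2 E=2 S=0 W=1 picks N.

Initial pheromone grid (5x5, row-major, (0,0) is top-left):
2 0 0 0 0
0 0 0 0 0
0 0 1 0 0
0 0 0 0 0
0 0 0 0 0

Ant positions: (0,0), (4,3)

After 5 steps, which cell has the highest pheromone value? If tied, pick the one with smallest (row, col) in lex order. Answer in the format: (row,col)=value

Answer: (0,0)=1

Derivation:
Step 1: ant0:(0,0)->E->(0,1) | ant1:(4,3)->N->(3,3)
  grid max=1 at (0,0)
Step 2: ant0:(0,1)->W->(0,0) | ant1:(3,3)->N->(2,3)
  grid max=2 at (0,0)
Step 3: ant0:(0,0)->E->(0,1) | ant1:(2,3)->N->(1,3)
  grid max=1 at (0,0)
Step 4: ant0:(0,1)->W->(0,0) | ant1:(1,3)->N->(0,3)
  grid max=2 at (0,0)
Step 5: ant0:(0,0)->E->(0,1) | ant1:(0,3)->E->(0,4)
  grid max=1 at (0,0)
Final grid:
  1 1 0 0 1
  0 0 0 0 0
  0 0 0 0 0
  0 0 0 0 0
  0 0 0 0 0
Max pheromone 1 at (0,0)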